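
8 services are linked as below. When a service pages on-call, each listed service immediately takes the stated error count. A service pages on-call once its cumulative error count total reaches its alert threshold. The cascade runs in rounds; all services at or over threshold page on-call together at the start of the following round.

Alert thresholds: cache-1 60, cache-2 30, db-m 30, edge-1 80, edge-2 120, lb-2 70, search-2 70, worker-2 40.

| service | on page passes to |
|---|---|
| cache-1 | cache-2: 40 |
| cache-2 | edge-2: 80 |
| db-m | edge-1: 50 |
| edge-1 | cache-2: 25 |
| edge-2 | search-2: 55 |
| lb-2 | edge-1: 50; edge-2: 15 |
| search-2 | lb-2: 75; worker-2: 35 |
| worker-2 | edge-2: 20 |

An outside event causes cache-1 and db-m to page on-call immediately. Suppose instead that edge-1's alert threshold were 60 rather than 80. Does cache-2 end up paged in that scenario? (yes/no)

yes

With edge-1's alert threshold at 60:
Round 1 — cache-1, db-m page on-call (initial).
  cache-2: +40 → 40 ≥ 30
  edge-1: +50 → 50 < 60
Round 2 — cache-2 pages on-call.
  edge-2: +80 → 80 < 120
No further pages.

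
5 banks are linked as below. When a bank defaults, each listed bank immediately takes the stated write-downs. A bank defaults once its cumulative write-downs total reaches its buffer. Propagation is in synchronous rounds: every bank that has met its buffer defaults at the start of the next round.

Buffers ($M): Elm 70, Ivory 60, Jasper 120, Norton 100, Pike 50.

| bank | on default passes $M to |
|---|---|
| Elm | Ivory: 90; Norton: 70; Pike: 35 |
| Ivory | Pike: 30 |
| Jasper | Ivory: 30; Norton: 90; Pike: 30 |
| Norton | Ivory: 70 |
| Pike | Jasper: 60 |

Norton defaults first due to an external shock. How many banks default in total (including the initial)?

2

Round 1 — Norton defaults (initial).
  Ivory: +70 → 70 ≥ 60
Round 2 — Ivory defaults.
  Pike: +30 → 30 < 50
No further defaults.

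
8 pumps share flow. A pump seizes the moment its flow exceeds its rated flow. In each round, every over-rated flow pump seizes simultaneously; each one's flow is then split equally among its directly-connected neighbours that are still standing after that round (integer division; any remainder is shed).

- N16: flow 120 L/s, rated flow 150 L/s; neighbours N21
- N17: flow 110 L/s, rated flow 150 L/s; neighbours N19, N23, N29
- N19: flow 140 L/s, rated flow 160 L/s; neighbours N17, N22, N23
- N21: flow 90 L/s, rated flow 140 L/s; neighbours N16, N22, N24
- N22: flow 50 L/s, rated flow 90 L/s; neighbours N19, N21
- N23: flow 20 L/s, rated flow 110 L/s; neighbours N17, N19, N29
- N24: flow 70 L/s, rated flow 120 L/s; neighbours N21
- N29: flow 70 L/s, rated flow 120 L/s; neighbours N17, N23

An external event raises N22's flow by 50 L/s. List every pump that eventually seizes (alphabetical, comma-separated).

N17, N19, N22, N23, N29

Round 1 — N22 at 100 > 90. N22 seizes.
  N22 sheds 100 L/s to N19, N21: 50 each.
    N19: 140+50 = 190 > 160
    N21: 90+50 = 140 ≤ 140
Round 2 — N19 seizes.
  N19 sheds 190 L/s to N17, N23: 95 each.
    N17: 110+95 = 205 > 150
    N23: 20+95 = 115 > 110
Round 3 — N17, N23 seize.
  N17 sheds 205 L/s to N29: 205 each.
    N29: 70+205 = 275 > 120
  N23 sheds 115 L/s to N29: 115 each.
    N29: 275+115 = 390 > 120
Round 4 — N29 seizes.
  N29 sheds 390 L/s: no online neighbours, lost.
No further seizures.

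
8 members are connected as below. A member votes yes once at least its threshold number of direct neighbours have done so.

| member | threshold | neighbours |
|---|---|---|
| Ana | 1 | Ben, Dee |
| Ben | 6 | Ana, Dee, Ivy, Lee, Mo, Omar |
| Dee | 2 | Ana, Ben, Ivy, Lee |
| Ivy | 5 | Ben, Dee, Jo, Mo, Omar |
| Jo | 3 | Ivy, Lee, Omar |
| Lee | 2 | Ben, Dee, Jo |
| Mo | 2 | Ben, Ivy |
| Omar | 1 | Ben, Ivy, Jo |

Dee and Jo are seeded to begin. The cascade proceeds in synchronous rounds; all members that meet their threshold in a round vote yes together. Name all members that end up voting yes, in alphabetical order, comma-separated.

Round 1 — Dee, Jo vote yes (initial).
Round 2 — checking thresholds:
  Ana: 1 of 2 neighbours ≥ 1, votes yes.
  Ben: 1 of 6 neighbours < 6, not yet.
  Ivy: 2 of 5 neighbours < 5, not yet.
  Lee: 2 of 3 neighbours ≥ 2, votes yes.
  Omar: 1 of 3 neighbours ≥ 1, votes yes.
Round 3 — no new yes votes; cascade stops.

Ana, Dee, Jo, Lee, Omar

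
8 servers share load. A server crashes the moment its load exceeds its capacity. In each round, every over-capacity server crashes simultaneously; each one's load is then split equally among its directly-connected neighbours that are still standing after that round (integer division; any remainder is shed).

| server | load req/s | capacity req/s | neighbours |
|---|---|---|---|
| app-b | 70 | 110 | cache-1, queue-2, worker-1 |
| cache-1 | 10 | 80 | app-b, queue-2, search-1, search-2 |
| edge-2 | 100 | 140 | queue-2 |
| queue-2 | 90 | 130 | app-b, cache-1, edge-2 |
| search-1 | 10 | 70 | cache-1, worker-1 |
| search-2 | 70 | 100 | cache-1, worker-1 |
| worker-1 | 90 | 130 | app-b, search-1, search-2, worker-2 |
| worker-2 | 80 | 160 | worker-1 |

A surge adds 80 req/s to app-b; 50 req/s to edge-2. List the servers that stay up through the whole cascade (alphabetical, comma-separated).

Round 1 — app-b at 150 > 110; edge-2 at 150 > 140. app-b, edge-2 crash.
  app-b sheds 150 req/s to cache-1, queue-2, worker-1: 50 each.
    cache-1: 10+50 = 60 ≤ 80
    queue-2: 90+50 = 140 > 130
    worker-1: 90+50 = 140 > 130
  edge-2 sheds 150 req/s to queue-2: 150 each.
    queue-2: 140+150 = 290 > 130
Round 2 — queue-2, worker-1 crash.
  queue-2 sheds 290 req/s to cache-1: 290 each.
    cache-1: 60+290 = 350 > 80
  worker-1 sheds 140 req/s to search-1, search-2, worker-2: 46 each (2 lost).
    search-1: 10+46 = 56 ≤ 70
    search-2: 70+46 = 116 > 100
    worker-2: 80+46 = 126 ≤ 160
Round 3 — cache-1, search-2 crash.
  cache-1 sheds 350 req/s to search-1: 350 each.
    search-1: 56+350 = 406 > 70
  search-2 sheds 116 req/s: no online neighbours, lost.
Round 4 — search-1 crashes.
  search-1 sheds 406 req/s: no online neighbours, lost.
No further crashes.

worker-2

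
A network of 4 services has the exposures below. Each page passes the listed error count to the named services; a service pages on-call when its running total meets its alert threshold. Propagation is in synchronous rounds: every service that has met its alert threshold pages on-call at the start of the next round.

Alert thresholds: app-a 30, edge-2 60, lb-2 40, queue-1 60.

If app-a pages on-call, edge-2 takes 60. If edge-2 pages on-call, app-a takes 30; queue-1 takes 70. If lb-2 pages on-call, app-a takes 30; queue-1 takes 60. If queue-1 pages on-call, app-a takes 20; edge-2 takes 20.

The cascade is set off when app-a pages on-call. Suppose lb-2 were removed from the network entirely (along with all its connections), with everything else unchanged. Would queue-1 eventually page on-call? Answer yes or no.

With lb-2 removed:
Round 1 — app-a pages on-call (initial).
  edge-2: +60 → 60 ≥ 60
Round 2 — edge-2 pages on-call.
  queue-1: +70 → 70 ≥ 60
Round 3 — queue-1 pages on-call.
No further pages.

yes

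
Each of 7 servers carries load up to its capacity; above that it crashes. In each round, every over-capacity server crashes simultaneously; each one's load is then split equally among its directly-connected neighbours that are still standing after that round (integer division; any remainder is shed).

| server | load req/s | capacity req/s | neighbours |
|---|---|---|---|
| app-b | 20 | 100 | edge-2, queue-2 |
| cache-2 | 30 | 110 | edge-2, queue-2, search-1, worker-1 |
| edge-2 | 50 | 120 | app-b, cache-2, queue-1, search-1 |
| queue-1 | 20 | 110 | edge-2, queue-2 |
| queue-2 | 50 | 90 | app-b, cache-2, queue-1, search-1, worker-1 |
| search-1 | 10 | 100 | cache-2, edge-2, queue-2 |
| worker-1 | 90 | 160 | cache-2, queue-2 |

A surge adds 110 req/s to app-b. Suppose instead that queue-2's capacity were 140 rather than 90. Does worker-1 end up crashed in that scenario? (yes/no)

With queue-2's capacity at 140:
Round 1 — app-b at 130 > 100. app-b crashes.
  app-b sheds 130 req/s to edge-2, queue-2: 65 each.
    edge-2: 50+65 = 115 ≤ 120
    queue-2: 50+65 = 115 ≤ 140
No further crashes.

no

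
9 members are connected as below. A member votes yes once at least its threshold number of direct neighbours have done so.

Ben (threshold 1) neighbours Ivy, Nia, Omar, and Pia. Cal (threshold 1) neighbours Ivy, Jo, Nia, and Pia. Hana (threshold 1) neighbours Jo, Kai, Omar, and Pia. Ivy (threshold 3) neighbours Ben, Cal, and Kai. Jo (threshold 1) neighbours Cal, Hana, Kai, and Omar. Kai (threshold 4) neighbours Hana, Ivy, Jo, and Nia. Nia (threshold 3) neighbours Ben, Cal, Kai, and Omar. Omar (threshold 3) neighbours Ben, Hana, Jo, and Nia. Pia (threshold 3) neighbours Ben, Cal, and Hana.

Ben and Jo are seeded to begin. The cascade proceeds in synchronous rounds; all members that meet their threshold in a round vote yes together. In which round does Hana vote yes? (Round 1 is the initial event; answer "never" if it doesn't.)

Round 1 — Ben, Jo vote yes (initial).
Round 2 — checking thresholds:
  Cal: 1 of 4 neighbours ≥ 1, votes yes.
  Hana: 1 of 4 neighbours ≥ 1, votes yes.
  Ivy: 1 of 3 neighbours < 3, not yet.
  Kai: 1 of 4 neighbours < 4, not yet.
  Nia: 1 of 4 neighbours < 3, not yet.
  Omar: 2 of 4 neighbours < 3, not yet.
  Pia: 1 of 3 neighbours < 3, not yet.
Round 3 — checking thresholds:
  Ivy: 2 of 3 neighbours < 3, not yet.
  Kai: 2 of 4 neighbours < 4, not yet.
  Nia: 2 of 4 neighbours < 3, not yet.
  Omar: 3 of 4 neighbours ≥ 3, votes yes.
  Pia: 3 of 3 neighbours ≥ 3, votes yes.
Round 4 — checking thresholds:
  Ivy: 2 of 3 neighbours < 3, not yet.
  Kai: 2 of 4 neighbours < 4, not yet.
  Nia: 3 of 4 neighbours ≥ 3, votes yes.
Round 5 — no new yes votes; cascade stops.

2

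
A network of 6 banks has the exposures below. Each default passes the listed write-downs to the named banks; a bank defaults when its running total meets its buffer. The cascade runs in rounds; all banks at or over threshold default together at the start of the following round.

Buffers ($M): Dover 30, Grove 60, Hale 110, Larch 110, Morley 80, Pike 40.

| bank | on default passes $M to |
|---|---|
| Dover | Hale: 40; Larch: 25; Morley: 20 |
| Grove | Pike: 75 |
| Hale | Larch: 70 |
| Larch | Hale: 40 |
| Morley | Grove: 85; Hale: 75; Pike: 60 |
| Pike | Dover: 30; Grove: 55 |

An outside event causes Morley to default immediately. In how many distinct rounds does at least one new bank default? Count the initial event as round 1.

Round 1 — Morley defaults (initial).
  Grove: +85 → 85 ≥ 60
  Hale: +75 → 75 < 110
  Pike: +60 → 60 ≥ 40
Round 2 — Grove, Pike default.
  Dover: +30 → 30 ≥ 30
Round 3 — Dover defaults.
  Hale: +40 → 115 ≥ 110
  Larch: +25 → 25 < 110
Round 4 — Hale defaults.
  Larch: +70 → 95 < 110
No further defaults.

4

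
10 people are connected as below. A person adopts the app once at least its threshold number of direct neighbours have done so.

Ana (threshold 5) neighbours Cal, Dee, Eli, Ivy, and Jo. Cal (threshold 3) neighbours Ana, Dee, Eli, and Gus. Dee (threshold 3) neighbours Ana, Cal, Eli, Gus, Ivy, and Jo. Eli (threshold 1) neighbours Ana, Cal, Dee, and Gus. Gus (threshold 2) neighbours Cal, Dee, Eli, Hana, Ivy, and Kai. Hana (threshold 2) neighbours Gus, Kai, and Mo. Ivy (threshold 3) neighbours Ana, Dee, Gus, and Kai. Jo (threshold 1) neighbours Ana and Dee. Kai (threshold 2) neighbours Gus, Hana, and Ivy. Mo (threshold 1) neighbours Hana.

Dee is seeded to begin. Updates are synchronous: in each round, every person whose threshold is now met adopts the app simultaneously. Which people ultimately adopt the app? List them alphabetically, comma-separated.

Cal, Dee, Eli, Gus, Jo

Round 1 — Dee adopts the app (initial).
Round 2 — checking thresholds:
  Ana: 1 of 5 neighbours < 5, below threshold.
  Cal: 1 of 4 neighbours < 3, below threshold.
  Eli: 1 of 4 neighbours ≥ 1, adopts the app.
  Gus: 1 of 6 neighbours < 2, below threshold.
  Ivy: 1 of 4 neighbours < 3, below threshold.
  Jo: 1 of 2 neighbours ≥ 1, adopts the app.
Round 3 — checking thresholds:
  Ana: 3 of 5 neighbours < 5, below threshold.
  Cal: 2 of 4 neighbours < 3, below threshold.
  Gus: 2 of 6 neighbours ≥ 2, adopts the app.
  Ivy: 1 of 4 neighbours < 3, below threshold.
Round 4 — checking thresholds:
  Ana: 3 of 5 neighbours < 5, below threshold.
  Cal: 3 of 4 neighbours ≥ 3, adopts the app.
  Hana: 1 of 3 neighbours < 2, below threshold.
  Ivy: 2 of 4 neighbours < 3, below threshold.
  Kai: 1 of 3 neighbours < 2, below threshold.
Round 5 — no new adoptions; cascade stops.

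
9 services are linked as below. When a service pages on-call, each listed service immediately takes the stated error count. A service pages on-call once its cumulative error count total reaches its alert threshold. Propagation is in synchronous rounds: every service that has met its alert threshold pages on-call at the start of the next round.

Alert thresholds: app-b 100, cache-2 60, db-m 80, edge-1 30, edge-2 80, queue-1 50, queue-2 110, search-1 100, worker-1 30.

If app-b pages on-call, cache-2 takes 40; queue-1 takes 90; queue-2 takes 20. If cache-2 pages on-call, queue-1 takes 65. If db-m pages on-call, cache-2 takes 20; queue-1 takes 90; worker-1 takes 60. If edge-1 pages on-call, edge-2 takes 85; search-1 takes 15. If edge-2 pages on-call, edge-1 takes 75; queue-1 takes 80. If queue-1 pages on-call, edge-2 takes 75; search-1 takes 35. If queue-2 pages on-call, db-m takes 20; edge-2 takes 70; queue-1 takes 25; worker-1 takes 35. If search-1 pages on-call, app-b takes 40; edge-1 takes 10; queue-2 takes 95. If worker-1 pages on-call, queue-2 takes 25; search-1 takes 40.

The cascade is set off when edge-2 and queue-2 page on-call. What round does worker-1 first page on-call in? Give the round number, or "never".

Round 1 — edge-2, queue-2 page on-call (initial).
  db-m: +20 → 20 < 80
  edge-1: +75 → 75 ≥ 30
  queue-1: +80+25 → 105 ≥ 50
  worker-1: +35 → 35 ≥ 30
Round 2 — edge-1, queue-1, worker-1 page on-call.
  search-1: +15+35+40 → 90 < 100
No further pages.

2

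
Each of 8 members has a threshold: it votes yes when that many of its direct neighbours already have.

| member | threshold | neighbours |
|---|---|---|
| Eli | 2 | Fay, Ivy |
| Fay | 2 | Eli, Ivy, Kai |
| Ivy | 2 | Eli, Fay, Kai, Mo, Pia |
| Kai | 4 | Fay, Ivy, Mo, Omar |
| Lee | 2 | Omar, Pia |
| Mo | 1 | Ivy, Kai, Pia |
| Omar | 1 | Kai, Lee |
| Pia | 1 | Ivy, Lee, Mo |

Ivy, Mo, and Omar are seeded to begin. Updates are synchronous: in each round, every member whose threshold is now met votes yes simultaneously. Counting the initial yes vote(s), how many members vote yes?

5

Round 1 — Ivy, Mo, Omar vote yes (initial).
Round 2 — checking thresholds:
  Eli: 1 of 2 neighbours < 2, holds.
  Fay: 1 of 3 neighbours < 2, holds.
  Kai: 3 of 4 neighbours < 4, holds.
  Lee: 1 of 2 neighbours < 2, holds.
  Pia: 2 of 3 neighbours ≥ 1, votes yes.
Round 3 — checking thresholds:
  Eli: 1 of 2 neighbours < 2, holds.
  Fay: 1 of 3 neighbours < 2, holds.
  Kai: 3 of 4 neighbours < 4, holds.
  Lee: 2 of 2 neighbours ≥ 2, votes yes.
Round 4 — no new yes votes; cascade stops.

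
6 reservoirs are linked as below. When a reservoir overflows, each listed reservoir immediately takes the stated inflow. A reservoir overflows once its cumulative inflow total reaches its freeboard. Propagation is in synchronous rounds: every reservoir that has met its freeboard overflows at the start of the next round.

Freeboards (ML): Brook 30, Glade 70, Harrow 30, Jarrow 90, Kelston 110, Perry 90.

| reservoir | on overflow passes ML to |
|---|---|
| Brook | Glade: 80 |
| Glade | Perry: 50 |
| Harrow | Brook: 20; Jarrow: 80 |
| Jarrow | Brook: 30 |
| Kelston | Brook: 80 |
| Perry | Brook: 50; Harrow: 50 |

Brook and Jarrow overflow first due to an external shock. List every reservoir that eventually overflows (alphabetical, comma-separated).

Brook, Glade, Jarrow

Round 1 — Brook, Jarrow overflow (initial).
  Glade: +80 → 80 ≥ 70
Round 2 — Glade overflows.
  Perry: +50 → 50 < 90
No further overflows.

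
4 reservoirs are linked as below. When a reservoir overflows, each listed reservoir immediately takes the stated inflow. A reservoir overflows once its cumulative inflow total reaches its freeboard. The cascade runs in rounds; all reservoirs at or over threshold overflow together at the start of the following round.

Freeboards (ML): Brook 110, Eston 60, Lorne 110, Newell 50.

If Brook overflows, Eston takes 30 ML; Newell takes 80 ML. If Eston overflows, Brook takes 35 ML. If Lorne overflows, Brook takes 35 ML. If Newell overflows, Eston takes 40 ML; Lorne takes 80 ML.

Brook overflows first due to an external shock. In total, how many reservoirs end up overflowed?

3

Round 1 — Brook overflows (initial).
  Eston: +30 → 30 < 60
  Newell: +80 → 80 ≥ 50
Round 2 — Newell overflows.
  Eston: +40 → 70 ≥ 60
  Lorne: +80 → 80 < 110
Round 3 — Eston overflows.
No further overflows.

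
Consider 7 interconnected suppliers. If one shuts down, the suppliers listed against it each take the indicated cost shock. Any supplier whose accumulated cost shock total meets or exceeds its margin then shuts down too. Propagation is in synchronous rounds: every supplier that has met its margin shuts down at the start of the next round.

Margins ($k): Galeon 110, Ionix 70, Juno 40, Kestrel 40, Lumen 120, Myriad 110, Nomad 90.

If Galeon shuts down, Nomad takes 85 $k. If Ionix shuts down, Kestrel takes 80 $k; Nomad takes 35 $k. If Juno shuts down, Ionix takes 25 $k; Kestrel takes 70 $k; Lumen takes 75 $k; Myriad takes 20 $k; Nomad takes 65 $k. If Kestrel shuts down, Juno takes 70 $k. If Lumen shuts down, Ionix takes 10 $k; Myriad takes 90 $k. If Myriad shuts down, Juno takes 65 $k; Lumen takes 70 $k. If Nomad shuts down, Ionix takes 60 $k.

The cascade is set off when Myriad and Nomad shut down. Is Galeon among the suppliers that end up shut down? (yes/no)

Round 1 — Myriad, Nomad shut down (initial).
  Ionix: +60 → 60 < 70
  Juno: +65 → 65 ≥ 40
  Lumen: +70 → 70 < 120
Round 2 — Juno shuts down.
  Ionix: +25 → 85 ≥ 70
  Kestrel: +70 → 70 ≥ 40
  Lumen: +75 → 145 ≥ 120
Round 3 — Ionix, Kestrel, Lumen shut down.
No further shutdowns.

no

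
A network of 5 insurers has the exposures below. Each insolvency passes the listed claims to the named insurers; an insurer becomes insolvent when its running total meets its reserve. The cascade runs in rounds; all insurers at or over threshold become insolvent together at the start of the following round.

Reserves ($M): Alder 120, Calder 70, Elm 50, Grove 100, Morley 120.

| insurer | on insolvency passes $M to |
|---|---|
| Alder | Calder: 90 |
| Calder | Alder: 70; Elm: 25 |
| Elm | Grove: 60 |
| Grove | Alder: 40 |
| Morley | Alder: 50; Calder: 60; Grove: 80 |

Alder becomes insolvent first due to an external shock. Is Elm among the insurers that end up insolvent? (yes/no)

no

Round 1 — Alder becomes insolvent (initial).
  Calder: +90 → 90 ≥ 70
Round 2 — Calder becomes insolvent.
  Elm: +25 → 25 < 50
No further insolvencies.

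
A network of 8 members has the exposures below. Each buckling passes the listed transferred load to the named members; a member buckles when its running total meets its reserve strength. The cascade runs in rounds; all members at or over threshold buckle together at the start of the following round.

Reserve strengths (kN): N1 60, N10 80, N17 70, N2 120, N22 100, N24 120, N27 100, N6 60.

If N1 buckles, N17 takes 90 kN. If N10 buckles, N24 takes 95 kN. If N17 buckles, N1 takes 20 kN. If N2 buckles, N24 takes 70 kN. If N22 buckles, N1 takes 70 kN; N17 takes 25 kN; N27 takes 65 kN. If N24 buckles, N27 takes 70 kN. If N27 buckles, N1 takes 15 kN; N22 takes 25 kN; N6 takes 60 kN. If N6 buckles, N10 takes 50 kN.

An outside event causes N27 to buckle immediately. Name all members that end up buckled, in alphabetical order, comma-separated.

Round 1 — N27 buckles (initial).
  N1: +15 → 15 < 60
  N22: +25 → 25 < 100
  N6: +60 → 60 ≥ 60
Round 2 — N6 buckles.
  N10: +50 → 50 < 80
No further bucklings.

N27, N6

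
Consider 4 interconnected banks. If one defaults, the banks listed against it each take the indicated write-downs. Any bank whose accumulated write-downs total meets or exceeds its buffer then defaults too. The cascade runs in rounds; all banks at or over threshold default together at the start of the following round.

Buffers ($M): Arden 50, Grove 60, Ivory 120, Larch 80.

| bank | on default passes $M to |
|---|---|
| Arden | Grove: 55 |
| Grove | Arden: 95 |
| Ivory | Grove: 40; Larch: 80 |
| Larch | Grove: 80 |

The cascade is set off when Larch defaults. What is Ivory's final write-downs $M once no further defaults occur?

0

Round 1 — Larch defaults (initial).
  Grove: +80 → 80 ≥ 60
Round 2 — Grove defaults.
  Arden: +95 → 95 ≥ 50
Round 3 — Arden defaults.
No further defaults.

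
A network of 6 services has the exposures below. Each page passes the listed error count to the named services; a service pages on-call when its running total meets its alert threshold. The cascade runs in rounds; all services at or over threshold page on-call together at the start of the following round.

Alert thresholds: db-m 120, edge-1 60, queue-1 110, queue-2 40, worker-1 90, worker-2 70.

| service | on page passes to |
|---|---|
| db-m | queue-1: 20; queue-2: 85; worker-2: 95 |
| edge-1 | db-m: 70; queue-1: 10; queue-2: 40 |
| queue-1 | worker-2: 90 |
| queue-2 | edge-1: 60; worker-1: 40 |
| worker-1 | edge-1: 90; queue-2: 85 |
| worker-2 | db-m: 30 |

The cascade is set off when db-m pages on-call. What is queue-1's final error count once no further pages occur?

30

Round 1 — db-m pages on-call (initial).
  queue-1: +20 → 20 < 110
  queue-2: +85 → 85 ≥ 40
  worker-2: +95 → 95 ≥ 70
Round 2 — queue-2, worker-2 page on-call.
  edge-1: +60 → 60 ≥ 60
  worker-1: +40 → 40 < 90
Round 3 — edge-1 pages on-call.
  queue-1: +10 → 30 < 110
No further pages.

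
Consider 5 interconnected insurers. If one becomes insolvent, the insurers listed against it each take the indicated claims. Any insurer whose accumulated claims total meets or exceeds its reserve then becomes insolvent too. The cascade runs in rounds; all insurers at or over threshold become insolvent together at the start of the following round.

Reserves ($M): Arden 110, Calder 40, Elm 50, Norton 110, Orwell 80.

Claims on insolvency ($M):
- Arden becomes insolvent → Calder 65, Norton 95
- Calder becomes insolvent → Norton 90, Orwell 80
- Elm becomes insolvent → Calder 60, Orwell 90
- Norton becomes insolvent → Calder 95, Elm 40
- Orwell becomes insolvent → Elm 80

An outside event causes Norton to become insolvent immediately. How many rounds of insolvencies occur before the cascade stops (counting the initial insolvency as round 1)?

4

Round 1 — Norton becomes insolvent (initial).
  Calder: +95 → 95 ≥ 40
  Elm: +40 → 40 < 50
Round 2 — Calder becomes insolvent.
  Orwell: +80 → 80 ≥ 80
Round 3 — Orwell becomes insolvent.
  Elm: +80 → 120 ≥ 50
Round 4 — Elm becomes insolvent.
No further insolvencies.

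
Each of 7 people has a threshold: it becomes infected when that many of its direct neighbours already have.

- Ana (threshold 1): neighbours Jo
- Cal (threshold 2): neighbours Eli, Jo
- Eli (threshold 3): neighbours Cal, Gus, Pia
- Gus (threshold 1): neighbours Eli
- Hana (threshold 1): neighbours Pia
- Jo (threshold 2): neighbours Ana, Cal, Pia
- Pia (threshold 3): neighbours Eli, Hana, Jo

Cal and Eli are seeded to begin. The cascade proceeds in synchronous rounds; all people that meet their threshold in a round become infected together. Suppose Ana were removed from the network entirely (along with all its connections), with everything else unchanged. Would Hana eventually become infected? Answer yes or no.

With Ana removed:
Round 1 — Cal, Eli become infected (initial).
Round 2 — checking thresholds:
  Gus: 1 of 1 neighbours ≥ 1, becomes infected.
  Jo: 1 of 2 neighbours < 2, not yet.
  Pia: 1 of 3 neighbours < 3, not yet.
Round 3 — no new infections; cascade stops.

no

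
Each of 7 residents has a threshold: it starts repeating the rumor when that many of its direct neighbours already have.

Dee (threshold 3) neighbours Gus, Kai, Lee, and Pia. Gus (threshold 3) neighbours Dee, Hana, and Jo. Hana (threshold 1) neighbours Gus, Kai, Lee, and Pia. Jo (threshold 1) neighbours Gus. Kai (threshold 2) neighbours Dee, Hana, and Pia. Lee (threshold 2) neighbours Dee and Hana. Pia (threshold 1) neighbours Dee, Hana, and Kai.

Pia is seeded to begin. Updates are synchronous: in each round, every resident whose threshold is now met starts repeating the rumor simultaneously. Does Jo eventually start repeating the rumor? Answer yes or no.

Round 1 — Pia starts repeating the rumor (initial).
Round 2 — checking thresholds:
  Dee: 1 of 4 neighbours < 3, holds.
  Hana: 1 of 4 neighbours ≥ 1, starts repeating the rumor.
  Kai: 1 of 3 neighbours < 2, holds.
Round 3 — checking thresholds:
  Dee: 1 of 4 neighbours < 3, holds.
  Gus: 1 of 3 neighbours < 3, holds.
  Kai: 2 of 3 neighbours ≥ 2, starts repeating the rumor.
  Lee: 1 of 2 neighbours < 2, holds.
Round 4 — no new spreads; cascade stops.

no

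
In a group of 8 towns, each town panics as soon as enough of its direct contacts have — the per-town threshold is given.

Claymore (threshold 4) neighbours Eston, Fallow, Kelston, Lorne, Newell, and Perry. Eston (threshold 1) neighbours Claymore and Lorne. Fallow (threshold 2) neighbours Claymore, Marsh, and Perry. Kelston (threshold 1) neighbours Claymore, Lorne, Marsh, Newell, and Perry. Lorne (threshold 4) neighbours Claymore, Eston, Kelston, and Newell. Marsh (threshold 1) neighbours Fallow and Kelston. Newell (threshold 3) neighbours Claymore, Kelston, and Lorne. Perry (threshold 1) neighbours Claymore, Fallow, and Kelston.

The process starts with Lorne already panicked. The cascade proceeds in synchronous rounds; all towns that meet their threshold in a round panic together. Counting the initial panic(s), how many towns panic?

8

Round 1 — Lorne panics (initial).
Round 2 — checking thresholds:
  Claymore: 1 of 6 neighbours < 4, holds.
  Eston: 1 of 2 neighbours ≥ 1, panics.
  Kelston: 1 of 5 neighbours ≥ 1, panics.
  Newell: 1 of 3 neighbours < 3, holds.
Round 3 — checking thresholds:
  Claymore: 3 of 6 neighbours < 4, holds.
  Marsh: 1 of 2 neighbours ≥ 1, panics.
  Newell: 2 of 3 neighbours < 3, holds.
  Perry: 1 of 3 neighbours ≥ 1, panics.
Round 4 — checking thresholds:
  Claymore: 4 of 6 neighbours ≥ 4, panics.
  Fallow: 2 of 3 neighbours ≥ 2, panics.
  Newell: 2 of 3 neighbours < 3, holds.
Round 5 — checking thresholds:
  Newell: 3 of 3 neighbours ≥ 3, panics.
Round 6 — no new panics; cascade stops.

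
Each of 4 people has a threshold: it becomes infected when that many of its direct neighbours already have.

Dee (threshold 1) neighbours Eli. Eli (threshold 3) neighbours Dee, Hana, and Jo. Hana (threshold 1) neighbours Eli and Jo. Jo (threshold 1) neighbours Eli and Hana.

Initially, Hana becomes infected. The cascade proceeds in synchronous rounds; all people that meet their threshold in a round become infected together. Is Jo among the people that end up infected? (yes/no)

Round 1 — Hana becomes infected (initial).
Round 2 — checking thresholds:
  Eli: 1 of 3 neighbours < 3, holds.
  Jo: 1 of 2 neighbours ≥ 1, becomes infected.
Round 3 — no new infections; cascade stops.

yes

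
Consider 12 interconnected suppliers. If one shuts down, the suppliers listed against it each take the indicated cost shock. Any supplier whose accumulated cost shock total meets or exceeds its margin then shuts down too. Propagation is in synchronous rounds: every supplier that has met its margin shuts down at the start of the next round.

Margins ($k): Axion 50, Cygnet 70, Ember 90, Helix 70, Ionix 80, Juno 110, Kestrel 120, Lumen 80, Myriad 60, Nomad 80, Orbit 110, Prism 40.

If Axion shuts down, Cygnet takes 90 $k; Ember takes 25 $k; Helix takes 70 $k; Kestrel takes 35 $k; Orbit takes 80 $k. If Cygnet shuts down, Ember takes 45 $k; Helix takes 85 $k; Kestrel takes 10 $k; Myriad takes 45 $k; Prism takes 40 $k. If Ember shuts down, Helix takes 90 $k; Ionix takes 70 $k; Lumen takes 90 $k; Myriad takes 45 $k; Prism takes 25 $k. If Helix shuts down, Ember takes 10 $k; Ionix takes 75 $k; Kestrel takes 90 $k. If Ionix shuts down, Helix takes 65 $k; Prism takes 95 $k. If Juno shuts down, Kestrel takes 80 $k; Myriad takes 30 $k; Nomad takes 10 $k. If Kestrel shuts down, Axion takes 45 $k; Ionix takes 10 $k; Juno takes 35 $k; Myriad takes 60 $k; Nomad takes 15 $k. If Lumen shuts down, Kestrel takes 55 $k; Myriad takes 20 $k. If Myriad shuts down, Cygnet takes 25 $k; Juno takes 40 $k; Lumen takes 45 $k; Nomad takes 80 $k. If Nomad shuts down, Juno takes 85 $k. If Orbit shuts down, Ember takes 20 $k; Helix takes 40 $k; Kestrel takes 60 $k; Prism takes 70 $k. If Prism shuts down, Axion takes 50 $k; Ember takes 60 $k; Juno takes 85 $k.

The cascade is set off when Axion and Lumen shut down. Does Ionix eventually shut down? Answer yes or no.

yes

Round 1 — Axion, Lumen shut down (initial).
  Cygnet: +90 → 90 ≥ 70
  Ember: +25 → 25 < 90
  Helix: +70 → 70 ≥ 70
  Kestrel: +35+55 → 90 < 120
  Myriad: +20 → 20 < 60
  Orbit: +80 → 80 < 110
Round 2 — Cygnet, Helix shut down.
  Ember: +45+10 → 80 < 90
  Ionix: +75 → 75 < 80
  Kestrel: +10+90 → 190 ≥ 120
  Myriad: +45 → 65 ≥ 60
  Prism: +40 → 40 ≥ 40
Round 3 — Kestrel, Myriad, Prism shut down.
  Ember: +60 → 140 ≥ 90
  Ionix: +10 → 85 ≥ 80
  Juno: +35+40+85 → 160 ≥ 110
  Nomad: +15+80 → 95 ≥ 80
Round 4 — Ember, Ionix, Juno, Nomad shut down.
No further shutdowns.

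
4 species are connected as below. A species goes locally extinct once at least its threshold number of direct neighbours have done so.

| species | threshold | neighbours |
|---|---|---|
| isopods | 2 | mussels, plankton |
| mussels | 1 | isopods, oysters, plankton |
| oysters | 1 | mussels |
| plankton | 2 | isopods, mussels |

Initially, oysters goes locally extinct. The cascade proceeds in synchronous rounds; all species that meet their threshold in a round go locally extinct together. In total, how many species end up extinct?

2

Round 1 — oysters goes locally extinct (initial).
Round 2 — checking thresholds:
  mussels: 1 of 3 neighbours ≥ 1, goes locally extinct.
Round 3 — no new extinctions; cascade stops.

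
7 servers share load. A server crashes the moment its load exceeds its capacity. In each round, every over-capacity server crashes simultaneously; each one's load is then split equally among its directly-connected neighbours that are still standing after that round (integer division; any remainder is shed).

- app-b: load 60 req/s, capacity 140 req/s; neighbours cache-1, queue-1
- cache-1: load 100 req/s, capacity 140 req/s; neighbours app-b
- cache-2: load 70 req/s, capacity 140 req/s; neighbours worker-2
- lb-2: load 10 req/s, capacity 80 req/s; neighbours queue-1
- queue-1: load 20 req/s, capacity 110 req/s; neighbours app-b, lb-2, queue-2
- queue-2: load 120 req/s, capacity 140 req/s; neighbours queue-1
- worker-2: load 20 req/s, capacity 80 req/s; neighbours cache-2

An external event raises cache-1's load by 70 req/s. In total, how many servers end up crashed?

5

Round 1 — cache-1 at 170 > 140. cache-1 crashes.
  cache-1 sheds 170 req/s to app-b: 170 each.
    app-b: 60+170 = 230 > 140
Round 2 — app-b crashes.
  app-b sheds 230 req/s to queue-1: 230 each.
    queue-1: 20+230 = 250 > 110
Round 3 — queue-1 crashes.
  queue-1 sheds 250 req/s to lb-2, queue-2: 125 each.
    lb-2: 10+125 = 135 > 80
    queue-2: 120+125 = 245 > 140
Round 4 — lb-2, queue-2 crash.
  lb-2 sheds 135 req/s: no online neighbours, lost.
  queue-2 sheds 245 req/s: no online neighbours, lost.
No further crashes.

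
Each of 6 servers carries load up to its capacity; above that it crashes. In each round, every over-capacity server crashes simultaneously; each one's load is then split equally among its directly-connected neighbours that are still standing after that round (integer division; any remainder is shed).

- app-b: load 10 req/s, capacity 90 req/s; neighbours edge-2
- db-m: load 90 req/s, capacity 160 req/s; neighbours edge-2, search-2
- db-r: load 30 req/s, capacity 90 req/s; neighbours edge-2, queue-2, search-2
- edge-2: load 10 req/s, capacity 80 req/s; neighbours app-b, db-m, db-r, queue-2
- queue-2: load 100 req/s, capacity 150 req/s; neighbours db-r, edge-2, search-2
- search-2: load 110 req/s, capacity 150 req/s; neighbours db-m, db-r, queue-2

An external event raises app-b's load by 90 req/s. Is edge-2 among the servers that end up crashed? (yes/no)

Round 1 — app-b at 100 > 90. app-b crashes.
  app-b sheds 100 req/s to edge-2: 100 each.
    edge-2: 10+100 = 110 > 80
Round 2 — edge-2 crashes.
  edge-2 sheds 110 req/s to db-m, db-r, queue-2: 36 each (2 lost).
    db-m: 90+36 = 126 ≤ 160
    db-r: 30+36 = 66 ≤ 90
    queue-2: 100+36 = 136 ≤ 150
No further crashes.

yes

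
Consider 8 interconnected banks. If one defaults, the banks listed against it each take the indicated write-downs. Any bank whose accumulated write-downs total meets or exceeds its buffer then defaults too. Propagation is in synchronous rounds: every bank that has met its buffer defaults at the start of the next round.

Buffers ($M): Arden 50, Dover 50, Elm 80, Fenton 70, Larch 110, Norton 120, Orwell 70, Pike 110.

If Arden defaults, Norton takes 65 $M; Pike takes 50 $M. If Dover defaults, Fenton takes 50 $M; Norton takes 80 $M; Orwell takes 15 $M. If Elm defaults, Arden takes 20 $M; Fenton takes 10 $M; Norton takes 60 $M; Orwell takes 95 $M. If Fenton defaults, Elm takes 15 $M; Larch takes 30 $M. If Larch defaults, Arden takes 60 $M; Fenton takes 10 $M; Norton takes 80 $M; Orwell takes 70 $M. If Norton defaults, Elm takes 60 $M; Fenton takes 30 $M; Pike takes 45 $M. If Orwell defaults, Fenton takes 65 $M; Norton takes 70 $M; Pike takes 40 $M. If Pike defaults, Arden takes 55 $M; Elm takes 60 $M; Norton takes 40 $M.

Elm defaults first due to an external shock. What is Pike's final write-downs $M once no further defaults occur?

85

Round 1 — Elm defaults (initial).
  Arden: +20 → 20 < 50
  Fenton: +10 → 10 < 70
  Norton: +60 → 60 < 120
  Orwell: +95 → 95 ≥ 70
Round 2 — Orwell defaults.
  Fenton: +65 → 75 ≥ 70
  Norton: +70 → 130 ≥ 120
  Pike: +40 → 40 < 110
Round 3 — Fenton, Norton default.
  Larch: +30 → 30 < 110
  Pike: +45 → 85 < 110
No further defaults.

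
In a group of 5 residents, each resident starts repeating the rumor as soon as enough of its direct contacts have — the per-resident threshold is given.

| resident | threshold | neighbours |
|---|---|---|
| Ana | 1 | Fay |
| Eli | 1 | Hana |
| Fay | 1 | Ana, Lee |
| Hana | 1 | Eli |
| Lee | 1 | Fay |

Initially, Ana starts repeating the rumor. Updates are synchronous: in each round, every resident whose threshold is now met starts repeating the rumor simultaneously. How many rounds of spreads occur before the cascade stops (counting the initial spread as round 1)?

3

Round 1 — Ana starts repeating the rumor (initial).
Round 2 — checking thresholds:
  Fay: 1 of 2 neighbours ≥ 1, starts repeating the rumor.
Round 3 — checking thresholds:
  Lee: 1 of 1 neighbours ≥ 1, starts repeating the rumor.
Round 4 — no new spreads; cascade stops.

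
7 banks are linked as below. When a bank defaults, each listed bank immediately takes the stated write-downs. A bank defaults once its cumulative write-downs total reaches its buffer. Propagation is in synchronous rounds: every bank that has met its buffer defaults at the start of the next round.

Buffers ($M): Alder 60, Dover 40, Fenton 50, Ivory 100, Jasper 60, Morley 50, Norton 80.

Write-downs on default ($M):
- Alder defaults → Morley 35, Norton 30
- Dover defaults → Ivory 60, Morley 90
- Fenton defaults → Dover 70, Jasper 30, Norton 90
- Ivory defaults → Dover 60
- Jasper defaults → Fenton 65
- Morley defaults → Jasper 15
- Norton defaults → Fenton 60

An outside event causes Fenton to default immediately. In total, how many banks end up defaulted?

4

Round 1 — Fenton defaults (initial).
  Dover: +70 → 70 ≥ 40
  Jasper: +30 → 30 < 60
  Norton: +90 → 90 ≥ 80
Round 2 — Dover, Norton default.
  Ivory: +60 → 60 < 100
  Morley: +90 → 90 ≥ 50
Round 3 — Morley defaults.
  Jasper: +15 → 45 < 60
No further defaults.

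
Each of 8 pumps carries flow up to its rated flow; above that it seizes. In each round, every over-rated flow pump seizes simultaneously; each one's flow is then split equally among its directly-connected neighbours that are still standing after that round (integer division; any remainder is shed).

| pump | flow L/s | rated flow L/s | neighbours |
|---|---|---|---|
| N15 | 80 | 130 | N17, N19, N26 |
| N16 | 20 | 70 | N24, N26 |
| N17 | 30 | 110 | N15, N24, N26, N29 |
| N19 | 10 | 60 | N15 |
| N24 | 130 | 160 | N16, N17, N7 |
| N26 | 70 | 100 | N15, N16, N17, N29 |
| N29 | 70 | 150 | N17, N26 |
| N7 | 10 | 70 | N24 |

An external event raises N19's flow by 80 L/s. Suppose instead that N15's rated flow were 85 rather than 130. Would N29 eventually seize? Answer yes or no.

yes

With N15's rated flow at 85:
Round 1 — N19 at 90 > 60. N19 seizes.
  N19 sheds 90 L/s to N15: 90 each.
    N15: 80+90 = 170 > 85
Round 2 — N15 seizes.
  N15 sheds 170 L/s to N17, N26: 85 each.
    N17: 30+85 = 115 > 110
    N26: 70+85 = 155 > 100
Round 3 — N17, N26 seize.
  N17 sheds 115 L/s to N24, N29: 57 each (1 lost).
    N24: 130+57 = 187 > 160
    N29: 70+57 = 127 ≤ 150
  N26 sheds 155 L/s to N16, N29: 77 each (1 lost).
    N16: 20+77 = 97 > 70
    N29: 127+77 = 204 > 150
Round 4 — N16, N24, N29 seize.
  N16 sheds 97 L/s: no online neighbours, lost.
  N24 sheds 187 L/s to N7: 187 each.
    N7: 10+187 = 197 > 70
  N29 sheds 204 L/s: no online neighbours, lost.
Round 5 — N7 seizes.
  N7 sheds 197 L/s: no online neighbours, lost.
No further seizures.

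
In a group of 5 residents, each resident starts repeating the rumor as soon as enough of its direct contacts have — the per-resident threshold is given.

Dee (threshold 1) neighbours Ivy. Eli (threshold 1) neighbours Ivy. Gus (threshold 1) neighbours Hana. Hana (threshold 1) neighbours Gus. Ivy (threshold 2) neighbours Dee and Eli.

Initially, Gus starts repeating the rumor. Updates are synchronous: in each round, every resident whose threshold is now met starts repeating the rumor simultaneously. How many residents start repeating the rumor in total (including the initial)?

2

Round 1 — Gus starts repeating the rumor (initial).
Round 2 — checking thresholds:
  Hana: 1 of 1 neighbours ≥ 1, starts repeating the rumor.
Round 3 — no new spreads; cascade stops.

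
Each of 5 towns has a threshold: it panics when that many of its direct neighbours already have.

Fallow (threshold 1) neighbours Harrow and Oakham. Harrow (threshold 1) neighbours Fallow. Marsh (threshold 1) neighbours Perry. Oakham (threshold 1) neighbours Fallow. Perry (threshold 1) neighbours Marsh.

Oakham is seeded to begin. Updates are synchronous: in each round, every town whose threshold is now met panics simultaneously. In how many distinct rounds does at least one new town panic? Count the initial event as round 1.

Round 1 — Oakham panics (initial).
Round 2 — checking thresholds:
  Fallow: 1 of 2 neighbours ≥ 1, panics.
Round 3 — checking thresholds:
  Harrow: 1 of 1 neighbours ≥ 1, panics.
Round 4 — no new panics; cascade stops.

3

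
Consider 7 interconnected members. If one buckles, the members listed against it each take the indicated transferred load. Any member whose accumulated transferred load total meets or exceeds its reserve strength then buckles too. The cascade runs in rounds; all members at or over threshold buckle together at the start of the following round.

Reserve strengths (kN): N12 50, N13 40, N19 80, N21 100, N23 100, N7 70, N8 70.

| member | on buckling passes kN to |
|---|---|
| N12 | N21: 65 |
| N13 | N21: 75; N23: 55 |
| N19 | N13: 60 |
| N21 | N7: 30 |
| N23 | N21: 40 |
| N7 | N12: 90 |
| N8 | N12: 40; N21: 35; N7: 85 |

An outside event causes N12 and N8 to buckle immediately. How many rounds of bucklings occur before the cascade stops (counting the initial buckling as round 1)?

2

Round 1 — N12, N8 buckle (initial).
  N21: +65+35 → 100 ≥ 100
  N7: +85 → 85 ≥ 70
Round 2 — N21, N7 buckle.
No further bucklings.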